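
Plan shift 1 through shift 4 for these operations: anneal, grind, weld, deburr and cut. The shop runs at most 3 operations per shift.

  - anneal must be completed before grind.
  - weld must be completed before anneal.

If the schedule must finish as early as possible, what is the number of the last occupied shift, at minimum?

shift 3

The precedence chain requires at least 3 distinct shifts.
With at most 3 per shift and 5 operations, at least 2 shifts are needed.
3 works (last occupied shift: shift 3): for example deburr in shift 1; grind in shift 3; cut in shift 1; weld in shift 1; anneal in shift 2.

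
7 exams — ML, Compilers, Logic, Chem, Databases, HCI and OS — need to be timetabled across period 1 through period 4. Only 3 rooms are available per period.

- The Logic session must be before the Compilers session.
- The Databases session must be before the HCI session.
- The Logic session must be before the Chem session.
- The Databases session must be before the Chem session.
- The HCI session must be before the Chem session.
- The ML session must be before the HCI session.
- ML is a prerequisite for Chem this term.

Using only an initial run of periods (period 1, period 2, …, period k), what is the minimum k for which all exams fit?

3

The precedence chain requires at least 3 distinct periods.
With at most 3 per period and 7 exams, at least 3 periods are needed.
3 works (last occupied period: period 3): for example HCI in period 2; OS in period 2; Chem in period 3; Databases in period 1; Compilers in period 2; Logic in period 1; ML in period 1.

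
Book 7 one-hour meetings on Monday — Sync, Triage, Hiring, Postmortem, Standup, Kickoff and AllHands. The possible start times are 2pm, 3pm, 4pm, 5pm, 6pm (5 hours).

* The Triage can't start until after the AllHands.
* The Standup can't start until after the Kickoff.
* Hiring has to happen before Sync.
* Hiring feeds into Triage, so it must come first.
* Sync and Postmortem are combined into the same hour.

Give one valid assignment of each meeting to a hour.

Hiring in 2pm; AllHands in 2pm; Kickoff in 2pm; Postmortem in 3pm; Standup in 3pm; Sync in 3pm; Triage in 3pm

Checking: Kickoff(2pm) before Standup(3pm); Hiring(2pm) before Triage(3pm); Hiring(2pm) before Sync(3pm); AllHands(2pm) before Triage(3pm); Sync = Postmortem = 3pm.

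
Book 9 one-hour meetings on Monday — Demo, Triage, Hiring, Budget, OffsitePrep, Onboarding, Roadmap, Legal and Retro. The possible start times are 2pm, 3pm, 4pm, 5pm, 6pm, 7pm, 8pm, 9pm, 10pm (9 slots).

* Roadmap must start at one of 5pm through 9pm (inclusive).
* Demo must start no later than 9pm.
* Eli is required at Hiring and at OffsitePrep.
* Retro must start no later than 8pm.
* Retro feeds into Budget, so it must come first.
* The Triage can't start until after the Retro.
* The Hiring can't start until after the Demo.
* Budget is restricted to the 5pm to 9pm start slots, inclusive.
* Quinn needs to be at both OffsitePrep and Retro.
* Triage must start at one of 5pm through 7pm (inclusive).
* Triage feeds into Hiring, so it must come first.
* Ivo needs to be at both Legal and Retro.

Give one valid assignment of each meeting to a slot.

Roadmap in 5pm; Triage in 5pm; Hiring in 6pm; OffsitePrep in 3pm; Retro in 2pm; Legal in 3pm; Onboarding in 2pm; Demo in 2pm; Budget in 5pm

Checking: Triage(5pm) before Hiring(6pm); Retro(2pm) before Triage(5pm); Demo(2pm) before Hiring(6pm); Retro(2pm) before Budget(5pm); Hiring(6pm) != OffsitePrep(3pm); Legal(3pm) != Retro(2pm); OffsitePrep(3pm) != Retro(2pm); Budget=5pm in [5pm,9pm]; Demo=2pm in [2pm,9pm]; Retro=2pm in [2pm,8pm]; Triage=5pm in [5pm,7pm]; Roadmap=5pm in [5pm,9pm].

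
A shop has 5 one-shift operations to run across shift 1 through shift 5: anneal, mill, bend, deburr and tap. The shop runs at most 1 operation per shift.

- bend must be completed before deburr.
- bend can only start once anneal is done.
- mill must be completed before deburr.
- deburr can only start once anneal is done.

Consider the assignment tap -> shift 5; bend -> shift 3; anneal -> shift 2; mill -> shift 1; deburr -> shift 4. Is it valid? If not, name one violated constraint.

bend must be completed before deburr — holds.
deburr can only start once anneal is done — holds.
The shop runs at most 1 operation per shift — holds.
mill must be completed before deburr — holds.
bend can only start once anneal is done — holds.

Yes, all constraints hold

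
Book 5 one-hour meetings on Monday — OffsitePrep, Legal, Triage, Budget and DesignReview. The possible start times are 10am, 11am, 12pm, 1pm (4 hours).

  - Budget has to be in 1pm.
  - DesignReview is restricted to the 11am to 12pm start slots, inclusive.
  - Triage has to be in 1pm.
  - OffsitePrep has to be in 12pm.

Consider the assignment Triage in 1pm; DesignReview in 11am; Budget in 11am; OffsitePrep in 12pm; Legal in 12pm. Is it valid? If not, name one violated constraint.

DesignReview is restricted to the 11am to 12pm start slots, inclusive — holds.
Triage has to be in 1pm — holds.
OffsitePrep has to be in 12pm — holds.
Budget has to be in 1pm — violated.

No — it violates: Budget has to be in 1pm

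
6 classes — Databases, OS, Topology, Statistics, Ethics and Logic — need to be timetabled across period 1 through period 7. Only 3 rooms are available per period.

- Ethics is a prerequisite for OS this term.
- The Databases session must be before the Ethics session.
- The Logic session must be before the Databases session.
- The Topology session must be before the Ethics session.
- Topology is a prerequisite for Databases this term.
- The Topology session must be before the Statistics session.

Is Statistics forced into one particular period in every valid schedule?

No

Statistics can be period 2 (e.g. Topology=period 1, Ethics=period 3, OS=period 4, Logic=period 1, Statistics=period 2, Databases=period 2) or period 3 (e.g. Topology in period 1, Ethics in period 3, Statistics in period 3, Logic in period 1, OS in period 4, Databases in period 2).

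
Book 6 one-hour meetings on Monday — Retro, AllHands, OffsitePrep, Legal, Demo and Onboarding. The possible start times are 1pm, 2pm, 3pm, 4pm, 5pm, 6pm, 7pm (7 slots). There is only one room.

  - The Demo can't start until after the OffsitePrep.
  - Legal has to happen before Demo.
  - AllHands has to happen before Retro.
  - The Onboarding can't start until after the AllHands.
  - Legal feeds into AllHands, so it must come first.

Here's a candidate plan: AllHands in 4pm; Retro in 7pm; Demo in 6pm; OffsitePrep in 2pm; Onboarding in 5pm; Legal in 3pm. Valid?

Yes

AllHands has to happen before Retro — holds.
Legal has to happen before Demo — holds.
There is only one room — holds.
Legal feeds into AllHands, so it must come first — holds.
The Onboarding can't start until after the AllHands — holds.
The Demo can't start until after the OffsitePrep — holds.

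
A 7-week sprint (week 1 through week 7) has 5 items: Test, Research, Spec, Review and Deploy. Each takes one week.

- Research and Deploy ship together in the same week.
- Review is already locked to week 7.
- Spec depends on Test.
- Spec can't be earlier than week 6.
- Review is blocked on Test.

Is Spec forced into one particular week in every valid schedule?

Spec can be week 6 (e.g. Spec in week 6, Deploy in week 1, Review in week 7, Research in week 1, Test in week 1) or week 7 (e.g. Test -> week 1, Spec -> week 7, Research -> week 1, Deploy -> week 1, Review -> week 7).

No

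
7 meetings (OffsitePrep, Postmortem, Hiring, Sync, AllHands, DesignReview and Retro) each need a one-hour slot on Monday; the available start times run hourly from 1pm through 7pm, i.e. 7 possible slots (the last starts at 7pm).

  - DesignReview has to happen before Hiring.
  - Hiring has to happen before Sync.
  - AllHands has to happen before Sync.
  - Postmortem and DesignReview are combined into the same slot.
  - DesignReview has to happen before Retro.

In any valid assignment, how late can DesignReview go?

5pm

Downstream work caps DesignReview at 5pm.
DesignReview at 5pm is achievable: Hiring -> 6pm; Sync -> 7pm; Postmortem -> 5pm; AllHands -> 1pm; Retro -> 6pm; OffsitePrep -> 1pm; DesignReview -> 5pm.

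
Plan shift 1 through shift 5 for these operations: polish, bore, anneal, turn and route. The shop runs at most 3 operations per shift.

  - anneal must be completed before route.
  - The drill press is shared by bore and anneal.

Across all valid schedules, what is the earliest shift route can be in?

shift 2

Precedence pushes route to at least shift 2.
route at shift 2 is achievable: route -> shift 2, polish -> shift 1, anneal -> shift 1, bore -> shift 2, turn -> shift 1.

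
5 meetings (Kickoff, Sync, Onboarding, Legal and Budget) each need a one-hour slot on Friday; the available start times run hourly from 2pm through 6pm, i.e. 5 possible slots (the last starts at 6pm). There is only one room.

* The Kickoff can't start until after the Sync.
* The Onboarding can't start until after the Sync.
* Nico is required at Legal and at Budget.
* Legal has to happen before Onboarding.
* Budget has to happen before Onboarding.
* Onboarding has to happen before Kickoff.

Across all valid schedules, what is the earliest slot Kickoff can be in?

Precedence pushes Kickoff to at least 4pm.
Kickoff at 6pm is achievable: Legal in 3pm; Kickoff in 6pm; Sync in 2pm; Budget in 4pm; Onboarding in 5pm.
Nothing earlier works — the conflict and capacity constraints rule out every slot before 6pm.

6pm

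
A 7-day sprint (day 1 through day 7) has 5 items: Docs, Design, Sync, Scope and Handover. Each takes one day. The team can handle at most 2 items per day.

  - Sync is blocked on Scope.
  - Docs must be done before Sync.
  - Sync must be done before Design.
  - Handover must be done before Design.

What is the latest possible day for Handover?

Downstream work caps Handover at day 6.
Handover at day 6 is achievable: Scope=day 1, Sync=day 2, Design=day 7, Docs=day 1, Handover=day 6.

day 6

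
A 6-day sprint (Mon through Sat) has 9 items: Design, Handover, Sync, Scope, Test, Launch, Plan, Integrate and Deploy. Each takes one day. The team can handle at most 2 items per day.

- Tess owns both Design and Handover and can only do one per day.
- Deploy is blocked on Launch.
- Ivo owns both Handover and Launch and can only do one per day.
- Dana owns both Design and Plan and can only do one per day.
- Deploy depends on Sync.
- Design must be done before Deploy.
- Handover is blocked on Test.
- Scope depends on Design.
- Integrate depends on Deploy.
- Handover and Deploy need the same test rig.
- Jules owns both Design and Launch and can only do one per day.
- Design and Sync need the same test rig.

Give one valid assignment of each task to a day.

Plan=Fri; Deploy=Wed; Launch=Tue; Integrate=Thu; Sync=Tue; Handover=Thu; Scope=Wed; Test=Mon; Design=Mon

Checking: Sync(Tue) before Deploy(Wed); Design(Mon) before Deploy(Wed); Design(Mon) before Scope(Wed); Launch(Tue) before Deploy(Wed); Test(Mon) before Handover(Thu); Deploy(Wed) before Integrate(Thu); Design(Mon) != Sync(Tue); Handover(Thu) != Deploy(Wed); Handover(Thu) != Launch(Tue); Design(Mon) != Handover(Thu); Design(Mon) != Launch(Tue); Design(Mon) != Plan(Fri); max 2 per day (cap 2).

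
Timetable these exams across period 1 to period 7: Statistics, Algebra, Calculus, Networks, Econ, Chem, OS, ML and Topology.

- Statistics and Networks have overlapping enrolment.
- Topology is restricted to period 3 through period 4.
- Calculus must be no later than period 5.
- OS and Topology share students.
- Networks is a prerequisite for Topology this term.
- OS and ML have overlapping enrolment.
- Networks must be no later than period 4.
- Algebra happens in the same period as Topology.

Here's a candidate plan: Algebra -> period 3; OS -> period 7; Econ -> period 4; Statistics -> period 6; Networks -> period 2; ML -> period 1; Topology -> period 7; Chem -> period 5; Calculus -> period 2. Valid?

Invalid. OS and Topology share students.

Statistics and Networks have overlapping enrolment — holds.
Networks is a prerequisite for Topology this term — holds.
OS and Topology share students — violated.
Calculus must be no later than period 5 — holds.
Networks must be no later than period 4 — holds.
Algebra happens in the same period as Topology — violated.
Topology is restricted to period 3 through period 4 — violated.
OS and ML have overlapping enrolment — holds.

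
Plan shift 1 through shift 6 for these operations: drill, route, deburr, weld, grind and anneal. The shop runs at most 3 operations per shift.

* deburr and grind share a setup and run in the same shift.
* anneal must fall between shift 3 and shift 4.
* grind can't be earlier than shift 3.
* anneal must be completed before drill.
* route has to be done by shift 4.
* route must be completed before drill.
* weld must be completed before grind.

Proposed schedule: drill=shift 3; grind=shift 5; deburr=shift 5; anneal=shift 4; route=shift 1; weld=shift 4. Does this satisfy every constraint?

No — it violates: anneal must be completed before drill

anneal must fall between shift 3 and shift 4 — holds.
route must be completed before drill — holds.
grind can't be earlier than shift 3 — holds.
weld must be completed before grind — holds.
route has to be done by shift 4 — holds.
anneal must be completed before drill — violated.
The shop runs at most 3 operations per shift — holds.
deburr and grind share a setup and run in the same shift — holds.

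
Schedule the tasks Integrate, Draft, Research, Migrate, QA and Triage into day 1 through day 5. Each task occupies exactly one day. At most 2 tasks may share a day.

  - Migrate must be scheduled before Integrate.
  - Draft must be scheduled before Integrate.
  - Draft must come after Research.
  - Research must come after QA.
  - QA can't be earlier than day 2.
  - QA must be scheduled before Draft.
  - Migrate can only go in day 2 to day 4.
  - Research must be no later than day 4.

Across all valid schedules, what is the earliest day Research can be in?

day 3

Precedence pushes Research to at least day 3; Research's own window allows nothing later than day 4; downstream work caps Research at day 3.
Research at day 3 is achievable: Integrate in day 5, Draft in day 4, QA in day 2, Migrate in day 2, Triage in day 1, Research in day 3.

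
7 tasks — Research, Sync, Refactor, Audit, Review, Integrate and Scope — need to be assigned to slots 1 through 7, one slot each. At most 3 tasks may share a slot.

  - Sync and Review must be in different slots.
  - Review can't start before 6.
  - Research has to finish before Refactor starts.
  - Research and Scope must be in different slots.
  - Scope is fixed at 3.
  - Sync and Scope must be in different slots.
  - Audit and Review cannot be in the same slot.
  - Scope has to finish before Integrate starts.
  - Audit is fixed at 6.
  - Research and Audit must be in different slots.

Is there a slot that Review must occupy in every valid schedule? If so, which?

7

Review's window is 6–7.
Audit is fixed at 6, and Review can't share a slot with Audit.
So Review must be 7.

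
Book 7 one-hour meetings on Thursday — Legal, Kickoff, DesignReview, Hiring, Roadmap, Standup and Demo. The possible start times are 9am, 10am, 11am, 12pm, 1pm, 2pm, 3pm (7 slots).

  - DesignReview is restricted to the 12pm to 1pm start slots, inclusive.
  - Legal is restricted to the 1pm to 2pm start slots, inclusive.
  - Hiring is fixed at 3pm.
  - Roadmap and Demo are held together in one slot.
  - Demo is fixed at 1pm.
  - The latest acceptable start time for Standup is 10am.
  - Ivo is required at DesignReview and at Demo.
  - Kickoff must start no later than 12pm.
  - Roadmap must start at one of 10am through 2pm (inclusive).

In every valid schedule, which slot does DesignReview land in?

DesignReview's window is 12pm–1pm.
Demo is fixed at 1pm, and DesignReview can't share a slot with Demo.
So DesignReview must be 12pm.

12pm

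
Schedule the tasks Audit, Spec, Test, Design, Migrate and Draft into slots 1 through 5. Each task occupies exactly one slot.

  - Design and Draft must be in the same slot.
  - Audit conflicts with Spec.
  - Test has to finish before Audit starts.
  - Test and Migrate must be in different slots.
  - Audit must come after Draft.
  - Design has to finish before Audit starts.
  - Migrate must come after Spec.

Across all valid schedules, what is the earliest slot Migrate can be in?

2

Precedence pushes Migrate to at least 2.
Migrate at 2 is achievable: Audit -> 2; Migrate -> 2; Design -> 1; Test -> 1; Draft -> 1; Spec -> 1.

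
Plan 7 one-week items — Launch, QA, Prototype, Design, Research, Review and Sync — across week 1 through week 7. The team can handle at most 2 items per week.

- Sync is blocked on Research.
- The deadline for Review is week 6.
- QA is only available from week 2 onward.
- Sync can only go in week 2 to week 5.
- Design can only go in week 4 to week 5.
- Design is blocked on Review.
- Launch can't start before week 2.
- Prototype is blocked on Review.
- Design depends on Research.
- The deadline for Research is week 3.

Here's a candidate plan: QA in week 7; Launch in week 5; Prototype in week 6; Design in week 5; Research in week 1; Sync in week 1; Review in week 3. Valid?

Invalid. Sync can only go in week 2 to week 5.

The deadline for Review is week 6 — holds.
The deadline for Research is week 3 — holds.
Design can only go in week 4 to week 5 — holds.
Sync can only go in week 2 to week 5 — violated.
Design is blocked on Review — holds.
Sync is blocked on Research — violated.
The team can handle at most 2 items per week — holds.
QA is only available from week 2 onward — holds.
Launch can't start before week 2 — holds.
Prototype is blocked on Review — holds.
Design depends on Research — holds.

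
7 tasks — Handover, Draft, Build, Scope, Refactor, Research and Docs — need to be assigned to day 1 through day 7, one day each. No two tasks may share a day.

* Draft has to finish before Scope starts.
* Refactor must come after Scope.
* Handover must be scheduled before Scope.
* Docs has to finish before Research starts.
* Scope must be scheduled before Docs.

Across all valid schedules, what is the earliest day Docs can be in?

day 4

Precedence pushes Docs to at least day 3; downstream work caps Docs at day 6.
Docs at day 4 is achievable: Refactor in day 5; Research in day 6; Docs in day 4; Draft in day 2; Handover in day 1; Scope in day 3; Build in day 7.
Nothing earlier works — the capacity limit rule out every day before day 4.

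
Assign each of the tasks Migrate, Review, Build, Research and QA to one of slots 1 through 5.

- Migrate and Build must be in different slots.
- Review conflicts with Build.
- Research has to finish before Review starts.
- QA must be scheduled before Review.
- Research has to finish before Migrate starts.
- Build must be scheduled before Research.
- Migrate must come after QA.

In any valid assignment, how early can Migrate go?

3

Precedence pushes Migrate to at least 3.
Migrate at 3 is achievable: Research in 2; QA in 1; Review in 3; Migrate in 3; Build in 1.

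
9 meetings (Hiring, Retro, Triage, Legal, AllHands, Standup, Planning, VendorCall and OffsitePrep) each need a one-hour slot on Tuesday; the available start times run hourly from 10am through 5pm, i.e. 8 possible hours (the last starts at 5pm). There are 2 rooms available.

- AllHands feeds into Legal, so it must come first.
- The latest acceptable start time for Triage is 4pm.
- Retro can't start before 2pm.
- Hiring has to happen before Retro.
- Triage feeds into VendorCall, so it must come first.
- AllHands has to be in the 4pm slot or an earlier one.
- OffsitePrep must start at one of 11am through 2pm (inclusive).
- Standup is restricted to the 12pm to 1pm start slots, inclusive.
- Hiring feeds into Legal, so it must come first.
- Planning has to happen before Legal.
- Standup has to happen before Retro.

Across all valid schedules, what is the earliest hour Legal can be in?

Precedence pushes Legal to at least 11am.
Legal at 12pm is achievable: Retro -> 2pm; Planning -> 11am; Hiring -> 10am; Legal -> 12pm; VendorCall -> 2pm; Standup -> 12pm; Triage -> 1pm; OffsitePrep -> 11am; AllHands -> 10am.
Nothing earlier works — the capacity limit rule out every hour before 12pm.

12pm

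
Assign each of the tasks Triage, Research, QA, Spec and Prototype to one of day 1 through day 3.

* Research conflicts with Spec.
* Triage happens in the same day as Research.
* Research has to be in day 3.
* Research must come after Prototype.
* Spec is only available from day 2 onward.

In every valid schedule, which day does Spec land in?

day 2

Spec's window is day 2–day 3.
Research is fixed at day 3, and Spec can't share a day with Research.
So Spec must be day 2.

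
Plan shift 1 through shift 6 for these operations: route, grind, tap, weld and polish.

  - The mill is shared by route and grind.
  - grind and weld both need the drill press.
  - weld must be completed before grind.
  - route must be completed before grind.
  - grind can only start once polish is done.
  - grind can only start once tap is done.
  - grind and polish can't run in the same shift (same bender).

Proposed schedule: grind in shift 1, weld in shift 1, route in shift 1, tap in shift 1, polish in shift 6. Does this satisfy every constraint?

grind and polish can't run in the same shift (same bender) — holds.
grind and weld both need the drill press — violated.
The mill is shared by route and grind — violated.
weld must be completed before grind — violated.
route must be completed before grind — violated.
grind can only start once tap is done — violated.
grind can only start once polish is done — violated.

Invalid. grind can only start once polish is done.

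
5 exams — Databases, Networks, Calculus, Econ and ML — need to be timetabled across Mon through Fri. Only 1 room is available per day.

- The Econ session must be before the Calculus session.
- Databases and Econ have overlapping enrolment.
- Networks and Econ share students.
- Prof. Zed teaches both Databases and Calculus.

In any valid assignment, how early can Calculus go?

Precedence pushes Calculus to at least Tue.
Calculus at Tue is achievable: Networks=Thu, Databases=Wed, Calculus=Tue, ML=Fri, Econ=Mon.

Tue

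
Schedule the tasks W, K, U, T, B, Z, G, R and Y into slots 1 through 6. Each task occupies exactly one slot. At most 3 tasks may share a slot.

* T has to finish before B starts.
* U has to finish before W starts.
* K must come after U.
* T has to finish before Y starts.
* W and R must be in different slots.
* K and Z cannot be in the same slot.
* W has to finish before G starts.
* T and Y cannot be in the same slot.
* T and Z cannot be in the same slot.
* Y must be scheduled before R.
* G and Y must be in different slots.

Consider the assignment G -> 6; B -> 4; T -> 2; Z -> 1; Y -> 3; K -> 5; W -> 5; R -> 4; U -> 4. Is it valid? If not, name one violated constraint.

Yes

At most 3 tasks may share a slot — holds.
T has to finish before Y starts — holds.
Y must be scheduled before R — holds.
K and Z cannot be in the same slot — holds.
T and Z cannot be in the same slot — holds.
U has to finish before W starts — holds.
W has to finish before G starts — holds.
T has to finish before B starts — holds.
W and R must be in different slots — holds.
G and Y must be in different slots — holds.
T and Y cannot be in the same slot — holds.
K must come after U — holds.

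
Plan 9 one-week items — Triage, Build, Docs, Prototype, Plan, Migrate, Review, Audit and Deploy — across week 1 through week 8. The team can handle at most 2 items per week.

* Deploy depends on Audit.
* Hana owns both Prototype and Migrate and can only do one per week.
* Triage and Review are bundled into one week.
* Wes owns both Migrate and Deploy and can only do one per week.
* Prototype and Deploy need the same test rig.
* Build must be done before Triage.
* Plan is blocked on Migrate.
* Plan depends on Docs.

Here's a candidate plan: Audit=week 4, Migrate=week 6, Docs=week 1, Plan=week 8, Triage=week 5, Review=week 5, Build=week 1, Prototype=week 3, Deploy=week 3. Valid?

Prototype and Deploy need the same test rig — violated.
Plan depends on Docs — holds.
Plan is blocked on Migrate — holds.
Hana owns both Prototype and Migrate and can only do one per week — holds.
Deploy depends on Audit — violated.
Triage and Review are bundled into one week — holds.
The team can handle at most 2 items per week — holds.
Wes owns both Migrate and Deploy and can only do one per week — holds.
Build must be done before Triage — holds.

No. Deploy depends on Audit is not satisfied.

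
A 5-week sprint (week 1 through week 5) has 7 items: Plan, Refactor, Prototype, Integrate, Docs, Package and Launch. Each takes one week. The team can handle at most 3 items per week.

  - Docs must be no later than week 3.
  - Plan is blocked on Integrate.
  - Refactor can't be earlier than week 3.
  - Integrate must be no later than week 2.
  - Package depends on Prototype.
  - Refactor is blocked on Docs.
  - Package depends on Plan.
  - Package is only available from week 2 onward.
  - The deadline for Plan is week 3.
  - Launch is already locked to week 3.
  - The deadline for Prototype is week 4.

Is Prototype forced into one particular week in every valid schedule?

Prototype can be week 1 (e.g. Plan in week 2, Integrate in week 1, Docs in week 1, Package in week 3, Refactor in week 3, Prototype in week 1, Launch in week 3) or week 2 (e.g. Prototype -> week 2; Launch -> week 3; Refactor -> week 3; Package -> week 3; Integrate -> week 1; Plan -> week 2; Docs -> week 1).

No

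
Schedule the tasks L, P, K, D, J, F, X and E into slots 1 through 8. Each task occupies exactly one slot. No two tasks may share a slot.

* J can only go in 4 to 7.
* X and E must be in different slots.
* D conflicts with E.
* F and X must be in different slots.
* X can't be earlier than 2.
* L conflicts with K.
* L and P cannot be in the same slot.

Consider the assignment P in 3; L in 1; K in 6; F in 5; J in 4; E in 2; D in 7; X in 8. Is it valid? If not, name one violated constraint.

X and E must be in different slots — holds.
F and X must be in different slots — holds.
No two tasks may share a slot — holds.
X can't be earlier than 2 — holds.
J can only go in 4 to 7 — holds.
L conflicts with K — holds.
D conflicts with E — holds.
L and P cannot be in the same slot — holds.

Yes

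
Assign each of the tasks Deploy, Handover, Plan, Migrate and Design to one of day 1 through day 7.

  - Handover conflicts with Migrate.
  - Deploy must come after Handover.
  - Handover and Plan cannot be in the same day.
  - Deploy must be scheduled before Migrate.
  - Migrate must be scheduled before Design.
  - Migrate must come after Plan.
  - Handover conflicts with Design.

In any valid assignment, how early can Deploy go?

day 2

Precedence pushes Deploy to at least day 2; downstream work caps Deploy at day 5.
Deploy at day 2 is achievable: Design=day 4; Plan=day 2; Migrate=day 3; Deploy=day 2; Handover=day 1.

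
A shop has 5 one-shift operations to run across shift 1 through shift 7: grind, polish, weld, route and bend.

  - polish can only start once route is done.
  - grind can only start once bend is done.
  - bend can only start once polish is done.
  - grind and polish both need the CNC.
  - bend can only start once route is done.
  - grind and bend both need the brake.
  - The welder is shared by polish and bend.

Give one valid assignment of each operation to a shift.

weld -> shift 1; grind -> shift 4; bend -> shift 3; route -> shift 1; polish -> shift 2

Checking: route(shift 1) before bend(shift 3); polish(shift 2) before bend(shift 3); route(shift 1) before polish(shift 2); bend(shift 3) before grind(shift 4); polish(shift 2) != bend(shift 3); grind(shift 4) != bend(shift 3); grind(shift 4) != polish(shift 2).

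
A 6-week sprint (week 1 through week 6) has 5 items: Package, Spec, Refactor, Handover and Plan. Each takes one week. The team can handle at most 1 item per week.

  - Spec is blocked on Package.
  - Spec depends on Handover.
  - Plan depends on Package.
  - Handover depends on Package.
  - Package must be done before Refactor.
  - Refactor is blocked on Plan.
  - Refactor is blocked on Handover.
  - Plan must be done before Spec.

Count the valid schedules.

Splitting on Package: it can be week 1 (20), week 2 (4). Listing each branch's schedules as (Spec, Refactor, Handover, Plan) by week number:
Package=week 1: (4,5,2,3) (4,5,3,2) (4,6,2,3) (4,6,3,2) (5,4,2,3) (5,4,3,2) (5,6,2,3) (5,6,2,4) (5,6,3,2) (5,6,3,4) (5,6,4,2) (5,6,4,3) (6,4,2,3) (6,4,3,2) (6,5,2,3) (6,5,2,4) (6,5,3,2) (6,5,3,4) (6,5,4,2) (6,5,4,3) — 20.
Package=week 2: (5,6,3,4) (5,6,4,3) (6,5,3,4) (6,5,4,3) — 4.
Summing: 20 + 4 = 24.

24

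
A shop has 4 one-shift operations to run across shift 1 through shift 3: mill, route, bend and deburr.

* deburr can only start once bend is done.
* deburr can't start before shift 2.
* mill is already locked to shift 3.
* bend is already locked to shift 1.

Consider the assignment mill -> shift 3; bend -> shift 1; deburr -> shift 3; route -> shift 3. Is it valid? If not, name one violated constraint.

mill is already locked to shift 3 — holds.
deburr can only start once bend is done — holds.
deburr can't start before shift 2 — holds.
bend is already locked to shift 1 — holds.

Valid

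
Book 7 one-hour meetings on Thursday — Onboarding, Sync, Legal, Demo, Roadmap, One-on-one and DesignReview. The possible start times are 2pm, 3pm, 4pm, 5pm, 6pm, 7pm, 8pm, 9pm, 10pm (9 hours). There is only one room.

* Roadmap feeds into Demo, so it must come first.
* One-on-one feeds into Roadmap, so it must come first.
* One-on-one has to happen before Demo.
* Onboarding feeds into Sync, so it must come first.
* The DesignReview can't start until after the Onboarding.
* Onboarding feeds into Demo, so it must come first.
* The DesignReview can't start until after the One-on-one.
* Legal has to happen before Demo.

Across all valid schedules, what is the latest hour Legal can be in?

9pm

Downstream work caps Legal at 9pm.
Legal at 9pm is achievable: Roadmap -> 4pm, Sync -> 6pm, DesignReview -> 5pm, One-on-one -> 3pm, Onboarding -> 2pm, Demo -> 10pm, Legal -> 9pm.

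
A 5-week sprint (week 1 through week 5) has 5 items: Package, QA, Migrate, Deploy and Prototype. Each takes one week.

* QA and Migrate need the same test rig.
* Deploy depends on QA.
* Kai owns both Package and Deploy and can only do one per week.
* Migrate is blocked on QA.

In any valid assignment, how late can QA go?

Downstream work caps QA at week 4.
QA at week 4 is achievable: Migrate in week 5; QA in week 4; Package in week 1; Prototype in week 1; Deploy in week 5.

week 4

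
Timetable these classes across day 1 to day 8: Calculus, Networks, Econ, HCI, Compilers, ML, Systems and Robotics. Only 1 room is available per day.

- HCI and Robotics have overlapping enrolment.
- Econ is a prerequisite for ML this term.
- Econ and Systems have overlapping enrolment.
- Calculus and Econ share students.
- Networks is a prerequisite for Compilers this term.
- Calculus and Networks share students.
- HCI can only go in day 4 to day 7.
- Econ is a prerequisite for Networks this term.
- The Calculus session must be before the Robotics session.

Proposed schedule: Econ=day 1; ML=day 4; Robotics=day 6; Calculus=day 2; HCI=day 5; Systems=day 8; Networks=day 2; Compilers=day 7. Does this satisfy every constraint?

Invalid. Calculus and Networks share students.

Econ is a prerequisite for Networks this term — holds.
HCI can only go in day 4 to day 7 — holds.
Econ is a prerequisite for ML this term — holds.
Econ and Systems have overlapping enrolment — holds.
Calculus and Networks share students — violated.
HCI and Robotics have overlapping enrolment — holds.
Only 1 room is available per day — violated.
Calculus and Econ share students — holds.
Networks is a prerequisite for Compilers this term — holds.
The Calculus session must be before the Robotics session — holds.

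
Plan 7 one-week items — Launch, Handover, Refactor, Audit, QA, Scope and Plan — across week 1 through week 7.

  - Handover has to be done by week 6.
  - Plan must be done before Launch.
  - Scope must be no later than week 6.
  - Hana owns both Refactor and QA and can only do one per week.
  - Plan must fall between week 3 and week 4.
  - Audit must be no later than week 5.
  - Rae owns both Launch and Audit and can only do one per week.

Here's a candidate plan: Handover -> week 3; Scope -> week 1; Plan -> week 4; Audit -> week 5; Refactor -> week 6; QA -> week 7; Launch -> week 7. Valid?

Yes, all constraints hold

Rae owns both Launch and Audit and can only do one per week — holds.
Handover has to be done by week 6 — holds.
Hana owns both Refactor and QA and can only do one per week — holds.
Audit must be no later than week 5 — holds.
Plan must fall between week 3 and week 4 — holds.
Scope must be no later than week 6 — holds.
Plan must be done before Launch — holds.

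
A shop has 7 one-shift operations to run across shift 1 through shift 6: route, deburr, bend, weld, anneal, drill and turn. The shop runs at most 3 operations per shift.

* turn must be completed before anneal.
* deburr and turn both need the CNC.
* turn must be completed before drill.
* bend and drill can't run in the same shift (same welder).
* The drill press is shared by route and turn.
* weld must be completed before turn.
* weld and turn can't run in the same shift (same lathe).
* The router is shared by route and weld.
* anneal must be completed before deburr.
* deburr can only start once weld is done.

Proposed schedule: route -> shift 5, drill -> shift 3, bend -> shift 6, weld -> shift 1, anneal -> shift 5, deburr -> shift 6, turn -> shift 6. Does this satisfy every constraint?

The shop runs at most 3 operations per shift — holds.
turn must be completed before anneal — violated.
bend and drill can't run in the same shift (same welder) — holds.
deburr can only start once weld is done — holds.
weld and turn can't run in the same shift (same lathe) — holds.
The router is shared by route and weld — holds.
weld must be completed before turn — holds.
anneal must be completed before deburr — holds.
deburr and turn both need the CNC — violated.
turn must be completed before drill — violated.
The drill press is shared by route and turn — holds.

No — it violates: deburr and turn both need the CNC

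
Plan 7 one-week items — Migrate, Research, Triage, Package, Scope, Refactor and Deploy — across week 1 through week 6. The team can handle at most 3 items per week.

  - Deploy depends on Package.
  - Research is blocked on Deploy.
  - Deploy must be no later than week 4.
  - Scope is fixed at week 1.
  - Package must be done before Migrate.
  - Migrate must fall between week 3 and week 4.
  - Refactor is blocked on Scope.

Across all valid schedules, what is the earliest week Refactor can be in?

Precedence pushes Refactor to at least week 2.
Refactor at week 2 is achievable: Triage -> week 1; Package -> week 1; Migrate -> week 3; Research -> week 3; Deploy -> week 2; Scope -> week 1; Refactor -> week 2.

week 2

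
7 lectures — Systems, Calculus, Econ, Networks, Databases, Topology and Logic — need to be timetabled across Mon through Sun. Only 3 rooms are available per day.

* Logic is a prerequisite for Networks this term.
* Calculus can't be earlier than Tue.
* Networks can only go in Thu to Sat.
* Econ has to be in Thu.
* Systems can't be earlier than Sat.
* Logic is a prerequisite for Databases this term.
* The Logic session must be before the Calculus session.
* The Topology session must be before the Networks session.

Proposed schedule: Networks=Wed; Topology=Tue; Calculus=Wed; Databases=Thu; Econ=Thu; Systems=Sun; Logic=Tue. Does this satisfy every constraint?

No — it violates: Networks can only go in Thu to Sat

Calculus can't be earlier than Tue — holds.
Networks can only go in Thu to Sat — violated.
The Logic session must be before the Calculus session — holds.
Econ has to be in Thu — holds.
Systems can't be earlier than Sat — holds.
Only 3 rooms are available per day — holds.
Logic is a prerequisite for Networks this term — holds.
The Topology session must be before the Networks session — holds.
Logic is a prerequisite for Databases this term — holds.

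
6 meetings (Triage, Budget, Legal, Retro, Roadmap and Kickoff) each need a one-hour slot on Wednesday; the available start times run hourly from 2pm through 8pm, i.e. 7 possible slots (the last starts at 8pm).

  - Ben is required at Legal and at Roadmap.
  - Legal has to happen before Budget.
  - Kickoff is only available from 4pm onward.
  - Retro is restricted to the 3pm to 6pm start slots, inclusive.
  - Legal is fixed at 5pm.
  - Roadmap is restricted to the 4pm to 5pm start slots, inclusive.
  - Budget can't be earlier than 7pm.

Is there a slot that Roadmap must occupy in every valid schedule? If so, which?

4pm

Roadmap's window is 4pm–5pm.
Legal is fixed at 5pm, and Roadmap can't share a slot with Legal.
So Roadmap must be 4pm.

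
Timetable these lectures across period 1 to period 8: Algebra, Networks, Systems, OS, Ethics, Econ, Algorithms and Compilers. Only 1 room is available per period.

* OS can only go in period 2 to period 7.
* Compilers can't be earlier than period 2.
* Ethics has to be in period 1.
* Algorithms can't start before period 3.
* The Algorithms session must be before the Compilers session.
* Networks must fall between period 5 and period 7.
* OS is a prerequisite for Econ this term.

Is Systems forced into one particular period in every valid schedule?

No

Systems can be period 2 (e.g. Algorithms in period 4, Econ in period 7, Networks in period 5, Systems in period 2, Compilers in period 6, Ethics in period 1, OS in period 3, Algebra in period 8) or period 3 (e.g. Ethics=period 1; OS=period 2; Algebra=period 8; Algorithms=period 4; Econ=period 7; Networks=period 5; Systems=period 3; Compilers=period 6).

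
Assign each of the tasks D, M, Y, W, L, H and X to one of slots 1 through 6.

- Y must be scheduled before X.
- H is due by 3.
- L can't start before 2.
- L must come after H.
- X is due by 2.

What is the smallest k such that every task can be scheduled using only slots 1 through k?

The precedence chain requires at least 2 distinct slots.
2 works (last occupied slot: 2): for example Y=1, W=1, X=2, H=1, M=1, D=1, L=2.

2 slots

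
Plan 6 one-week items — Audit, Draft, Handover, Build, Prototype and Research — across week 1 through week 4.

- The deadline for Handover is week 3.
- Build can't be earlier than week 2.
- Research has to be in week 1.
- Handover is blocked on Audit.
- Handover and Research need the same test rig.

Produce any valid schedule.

Draft in week 1, Research in week 1, Audit in week 1, Build in week 2, Handover in week 2, Prototype in week 1

Checking: Audit(week 1) before Handover(week 2); Handover(week 2) != Research(week 1); Build=week 2 in [week 2,week 4]; Handover=week 2 in [week 1,week 3]; Research=week 1 in [week 1,week 1].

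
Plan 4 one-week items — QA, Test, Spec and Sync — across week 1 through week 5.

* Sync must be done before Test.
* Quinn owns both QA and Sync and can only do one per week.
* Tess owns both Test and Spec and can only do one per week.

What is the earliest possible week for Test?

Precedence pushes Test to at least week 2.
Test at week 2 is achievable: Test in week 2; QA in week 2; Spec in week 1; Sync in week 1.

week 2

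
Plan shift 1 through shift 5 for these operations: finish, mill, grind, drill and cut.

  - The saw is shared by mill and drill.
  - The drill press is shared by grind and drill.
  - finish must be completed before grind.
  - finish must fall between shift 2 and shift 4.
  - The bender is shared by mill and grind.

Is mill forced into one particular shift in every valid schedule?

No

mill can be shift 1 (e.g. cut -> shift 1; grind -> shift 3; drill -> shift 2; mill -> shift 1; finish -> shift 2) or shift 2 (e.g. cut=shift 1; drill=shift 1; mill=shift 2; finish=shift 2; grind=shift 3).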